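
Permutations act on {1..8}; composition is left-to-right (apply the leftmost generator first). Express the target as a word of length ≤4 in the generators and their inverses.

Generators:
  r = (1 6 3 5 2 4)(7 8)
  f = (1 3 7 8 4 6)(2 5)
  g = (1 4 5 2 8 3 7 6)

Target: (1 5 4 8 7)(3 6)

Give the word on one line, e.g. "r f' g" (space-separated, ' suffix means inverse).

r' f' g' f'

  after r': (1 4 2 5 3 6)(7 8)
  after f': (1 8 3 4 5)
  after g': (1 2 5 6 7 3)
  after f': (1 5 4 8 7)(3 6)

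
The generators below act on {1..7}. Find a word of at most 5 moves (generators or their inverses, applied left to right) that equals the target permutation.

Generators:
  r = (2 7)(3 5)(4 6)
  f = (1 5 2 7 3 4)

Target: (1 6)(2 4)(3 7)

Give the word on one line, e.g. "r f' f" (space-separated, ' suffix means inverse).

f' r' f r' r'

  after f': (1 4 3 7 2 5)
  after r': (1 6 4 5)(2 3)
  after f: (1 6)(2 4)(3 7)
  after r': (1 4 7 5 3 2 6)
  after r': (1 6)(2 4)(3 7)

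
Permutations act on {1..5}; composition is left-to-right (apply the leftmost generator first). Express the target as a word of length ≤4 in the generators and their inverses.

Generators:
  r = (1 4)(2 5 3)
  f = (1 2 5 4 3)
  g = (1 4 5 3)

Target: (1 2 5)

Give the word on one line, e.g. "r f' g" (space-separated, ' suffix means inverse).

g' r

  after g': (1 3 5 4)
  after r: (1 2 5)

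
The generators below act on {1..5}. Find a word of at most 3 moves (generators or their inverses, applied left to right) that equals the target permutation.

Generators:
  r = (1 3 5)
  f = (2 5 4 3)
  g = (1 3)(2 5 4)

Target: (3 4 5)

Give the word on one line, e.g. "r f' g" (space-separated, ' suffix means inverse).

  after f: (2 5 4 3)
  after g': (1 3 4)
  after r': (3 4 5)

f g' r'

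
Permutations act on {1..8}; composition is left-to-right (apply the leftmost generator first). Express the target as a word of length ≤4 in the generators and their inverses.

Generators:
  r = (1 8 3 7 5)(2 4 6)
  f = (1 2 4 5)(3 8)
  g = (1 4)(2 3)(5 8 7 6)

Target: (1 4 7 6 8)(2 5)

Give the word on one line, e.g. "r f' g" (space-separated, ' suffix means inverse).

r g' f'

  after r: (1 8 3 7 5)(2 4 6)
  after g': (1 5 4 7 6 3 8 2)
  after f': (1 4 7 6 8)(2 5)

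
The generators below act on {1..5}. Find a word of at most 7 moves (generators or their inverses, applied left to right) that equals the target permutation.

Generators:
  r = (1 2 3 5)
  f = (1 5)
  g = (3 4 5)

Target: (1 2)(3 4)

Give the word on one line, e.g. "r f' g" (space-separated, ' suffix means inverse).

  after f': (1 5)
  after g: (1 3 4 5)
  after r': (1 2)(3 4)
  after f': (1 2 5)(3 4)
  after f': (1 2)(3 4)

f' g r' f' f'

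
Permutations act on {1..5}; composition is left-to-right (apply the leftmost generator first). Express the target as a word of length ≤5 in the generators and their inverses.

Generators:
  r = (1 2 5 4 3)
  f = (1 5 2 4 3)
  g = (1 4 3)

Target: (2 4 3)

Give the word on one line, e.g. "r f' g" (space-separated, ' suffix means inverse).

  after g: (1 4 3)
  after r': (1 5 2)
  after g: (1 5 2 4 3)
  after g: (1 5 2 3 4)
  after f': (2 4 3)

g r' g g f'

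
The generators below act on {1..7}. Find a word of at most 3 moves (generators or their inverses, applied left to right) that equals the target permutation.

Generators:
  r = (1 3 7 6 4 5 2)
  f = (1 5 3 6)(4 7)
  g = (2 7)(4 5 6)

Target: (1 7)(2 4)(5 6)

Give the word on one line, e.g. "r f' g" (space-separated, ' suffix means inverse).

  after f': (1 6 3 5)(4 7)
  after g: (1 4 2 7 5)(3 6)
  after f': (1 7)(2 4)(5 6)

f' g f'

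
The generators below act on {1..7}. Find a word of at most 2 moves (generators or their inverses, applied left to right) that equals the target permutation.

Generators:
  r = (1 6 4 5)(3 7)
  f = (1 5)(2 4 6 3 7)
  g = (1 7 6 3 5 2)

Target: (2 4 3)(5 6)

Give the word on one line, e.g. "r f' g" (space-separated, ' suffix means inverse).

  after r': (1 5 4 6)(3 7)
  after f: (2 4 3)(5 6)

r' f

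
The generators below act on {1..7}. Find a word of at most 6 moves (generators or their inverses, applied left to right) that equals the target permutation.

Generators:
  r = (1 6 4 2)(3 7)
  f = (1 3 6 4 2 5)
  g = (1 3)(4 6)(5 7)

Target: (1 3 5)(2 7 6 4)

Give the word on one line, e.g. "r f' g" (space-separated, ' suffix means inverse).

  after r': (1 2 4 6)(3 7)
  after f: (1 5)(3 7 6)
  after f: (2 5 3 7 4)
  after g: (1 3 5)(2 7 6 4)

r' f f g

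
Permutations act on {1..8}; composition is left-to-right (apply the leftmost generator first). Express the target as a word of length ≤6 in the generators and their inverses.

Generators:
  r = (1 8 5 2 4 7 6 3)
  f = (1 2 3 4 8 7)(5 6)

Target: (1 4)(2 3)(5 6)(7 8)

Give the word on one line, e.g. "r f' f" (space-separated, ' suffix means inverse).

r r r r

  after r: (1 8 5 2 4 7 6 3)
  after r: (1 5 4 6)(2 7 3 8)
  after r: (1 2 6 8 4 3 5 7)
  after r: (1 4)(2 3)(5 6)(7 8)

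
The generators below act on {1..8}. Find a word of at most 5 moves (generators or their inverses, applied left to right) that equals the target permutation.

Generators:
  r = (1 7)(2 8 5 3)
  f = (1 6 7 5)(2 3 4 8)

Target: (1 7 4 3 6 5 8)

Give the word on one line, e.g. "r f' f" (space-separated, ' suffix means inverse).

r' f' r f

  after r': (1 7)(2 3 5 8)
  after f': (1 6)(3 7 5 4)
  after r: (1 6 7 3)(2 8 5 4)
  after f: (1 7 4 3 6 5 8)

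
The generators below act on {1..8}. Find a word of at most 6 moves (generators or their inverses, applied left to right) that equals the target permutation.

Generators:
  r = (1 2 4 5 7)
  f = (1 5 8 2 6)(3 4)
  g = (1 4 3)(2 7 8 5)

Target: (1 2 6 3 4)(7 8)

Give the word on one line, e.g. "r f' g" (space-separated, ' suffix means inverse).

r' f g f

  after r': (1 7 5 4 2)
  after f: (1 7 8 2 5 3 4 6)
  after g: (1 8 7 5)(4 6)
  after f: (1 2 6 3 4)(7 8)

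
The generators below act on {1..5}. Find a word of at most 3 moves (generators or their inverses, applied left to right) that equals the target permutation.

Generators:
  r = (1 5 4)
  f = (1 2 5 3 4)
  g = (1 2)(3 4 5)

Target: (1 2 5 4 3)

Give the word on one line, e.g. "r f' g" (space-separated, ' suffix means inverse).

  after g': (1 2)(3 5 4)
  after f': (2 4 5 3)
  after g: (1 2 5 4 3)

g' f' g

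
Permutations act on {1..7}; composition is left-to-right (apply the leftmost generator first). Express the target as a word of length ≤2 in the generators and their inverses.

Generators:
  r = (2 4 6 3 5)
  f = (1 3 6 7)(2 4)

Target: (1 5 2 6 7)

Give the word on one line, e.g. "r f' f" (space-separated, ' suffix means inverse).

  after f: (1 3 6 7)(2 4)
  after r: (1 5 2 6 7)

f r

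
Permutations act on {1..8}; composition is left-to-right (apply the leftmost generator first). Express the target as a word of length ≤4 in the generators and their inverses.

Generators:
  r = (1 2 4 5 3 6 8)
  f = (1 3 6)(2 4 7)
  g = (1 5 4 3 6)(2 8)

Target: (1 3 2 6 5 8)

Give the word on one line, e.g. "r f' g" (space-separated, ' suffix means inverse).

  after g': (1 6 3 4 5)(2 8)
  after r': (1 3 2 6 5 8)

g' r'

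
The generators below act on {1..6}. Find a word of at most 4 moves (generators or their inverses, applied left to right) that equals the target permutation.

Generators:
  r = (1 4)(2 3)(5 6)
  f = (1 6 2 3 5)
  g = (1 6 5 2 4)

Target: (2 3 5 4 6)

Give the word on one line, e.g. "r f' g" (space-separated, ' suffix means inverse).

r f' r'

  after r: (1 4)(2 3)(5 6)
  after f': (1 4 5)(3 6)
  after r': (2 3 5 4 6)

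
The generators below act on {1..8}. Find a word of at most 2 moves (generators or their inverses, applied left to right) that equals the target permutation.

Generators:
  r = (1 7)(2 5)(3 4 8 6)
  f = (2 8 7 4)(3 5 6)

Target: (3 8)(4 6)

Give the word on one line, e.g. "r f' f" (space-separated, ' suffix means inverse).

  after r: (1 7)(2 5)(3 4 8 6)
  after r: (3 8)(4 6)

r r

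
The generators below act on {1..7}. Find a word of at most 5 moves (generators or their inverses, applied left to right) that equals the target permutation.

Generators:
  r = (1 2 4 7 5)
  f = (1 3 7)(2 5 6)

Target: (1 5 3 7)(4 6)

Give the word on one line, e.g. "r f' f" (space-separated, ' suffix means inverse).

  after r': (1 5 7 4 2)
  after f': (1 2 7 4 6 5 3)
  after r': (2 4 6 7)(3 5)
  after r': (1 5 3 7)(4 6)

r' f' r' r'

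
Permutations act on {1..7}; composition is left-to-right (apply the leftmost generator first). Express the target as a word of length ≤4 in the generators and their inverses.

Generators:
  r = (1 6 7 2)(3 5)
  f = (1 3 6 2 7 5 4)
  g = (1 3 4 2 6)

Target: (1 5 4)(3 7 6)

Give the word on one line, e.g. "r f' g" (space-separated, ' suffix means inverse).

r' g' f'

  after r': (1 2 7 6)(3 5)
  after g': (1 4 3 5)(2 7)
  after f': (1 5 4)(3 7 6)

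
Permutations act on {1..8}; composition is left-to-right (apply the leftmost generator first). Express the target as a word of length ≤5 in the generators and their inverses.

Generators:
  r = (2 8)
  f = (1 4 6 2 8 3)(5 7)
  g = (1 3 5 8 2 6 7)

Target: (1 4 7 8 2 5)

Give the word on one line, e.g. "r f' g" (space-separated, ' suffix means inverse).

  after r: (2 8)
  after f: (1 4 6 2 3)(5 7)
  after g: (1 4 7 8 2 5)

r f g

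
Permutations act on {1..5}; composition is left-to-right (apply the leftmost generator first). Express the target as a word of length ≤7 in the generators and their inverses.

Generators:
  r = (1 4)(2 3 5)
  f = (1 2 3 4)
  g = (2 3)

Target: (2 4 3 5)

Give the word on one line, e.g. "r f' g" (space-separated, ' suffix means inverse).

  after f': (1 4 3 2)
  after g: (1 4 2)
  after g: (1 4 3 2)
  after r': (2 4)(3 5)
  after g': (2 4 3 5)

f' g g r' g'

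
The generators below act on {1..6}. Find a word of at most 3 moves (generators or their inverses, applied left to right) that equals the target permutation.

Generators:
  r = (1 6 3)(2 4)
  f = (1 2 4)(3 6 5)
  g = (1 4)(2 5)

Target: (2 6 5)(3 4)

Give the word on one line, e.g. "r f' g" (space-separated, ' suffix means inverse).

  after g': (1 4)(2 5)
  after r: (1 2 5 4 6 3)
  after f': (2 6 5)(3 4)

g' r f'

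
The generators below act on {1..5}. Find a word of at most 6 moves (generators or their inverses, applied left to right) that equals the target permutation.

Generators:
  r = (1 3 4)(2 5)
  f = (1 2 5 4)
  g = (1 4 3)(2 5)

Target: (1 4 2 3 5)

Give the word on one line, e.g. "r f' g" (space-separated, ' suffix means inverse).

  after g': (1 3 4)(2 5)
  after f: (1 3)(2 4)
  after g: (2 3 4 5)
  after f': (1 4 2 3 5)

g' f g f'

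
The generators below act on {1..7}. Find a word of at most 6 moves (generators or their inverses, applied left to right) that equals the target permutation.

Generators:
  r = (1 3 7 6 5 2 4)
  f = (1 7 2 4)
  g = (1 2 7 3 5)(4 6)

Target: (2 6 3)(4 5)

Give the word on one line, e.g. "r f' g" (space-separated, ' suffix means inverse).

f' f' r' g

  after f': (1 4 2 7)
  after f': (1 2)(4 7)
  after r': (1 5 6 7 2 4 3)
  after g: (2 6 3)(4 5)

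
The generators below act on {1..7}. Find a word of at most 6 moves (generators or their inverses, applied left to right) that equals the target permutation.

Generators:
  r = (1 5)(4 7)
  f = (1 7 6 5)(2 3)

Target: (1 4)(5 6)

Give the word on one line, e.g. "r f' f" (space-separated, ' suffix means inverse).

  after f: (1 7 6 5)(2 3)
  after r': (1 4 7 6)(2 3)
  after r': (1 7 6 5)(2 3)
  after r': (1 4 7 6)(2 3)
  after f': (1 4)(5 6)

f r' r' r' f'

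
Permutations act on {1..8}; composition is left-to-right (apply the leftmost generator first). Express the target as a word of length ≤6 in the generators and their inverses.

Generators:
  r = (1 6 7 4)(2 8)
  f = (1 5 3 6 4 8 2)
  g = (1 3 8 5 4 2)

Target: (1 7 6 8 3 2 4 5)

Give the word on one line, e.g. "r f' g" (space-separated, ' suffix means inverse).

g g f' r' g

  after g: (1 3 8 5 4 2)
  after g: (1 8 4)(2 3 5)
  after f': (1 4 2 5 8 6 3)
  after r': (1 7 6 3 4 8)(2 5)
  after g: (1 7 6 8 3 2 4 5)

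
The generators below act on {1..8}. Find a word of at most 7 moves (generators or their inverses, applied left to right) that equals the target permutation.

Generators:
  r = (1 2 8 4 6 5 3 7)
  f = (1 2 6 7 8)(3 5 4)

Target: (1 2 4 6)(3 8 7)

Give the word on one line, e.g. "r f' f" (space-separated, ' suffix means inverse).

  after r: (1 2 8 4 6 5 3 7)
  after f: (1 6 4 7 2)(3 8)
  after f: (1 7 6 3)(4 8 5)
  after r: (2 8 3)(5 6 7)
  after r: (1 2 4 6)(3 8 7)

r f f r r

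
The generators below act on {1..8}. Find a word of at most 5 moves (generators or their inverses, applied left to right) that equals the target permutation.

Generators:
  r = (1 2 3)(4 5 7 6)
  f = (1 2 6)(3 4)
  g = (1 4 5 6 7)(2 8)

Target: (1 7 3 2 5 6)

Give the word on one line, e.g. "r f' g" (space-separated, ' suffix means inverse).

  after f: (1 2 6)(3 4)
  after r': (2 7 5 4)(3 6)
  after f': (1 6 4)(2 7 5 3)
  after r': (1 7 4 3)(2 5)
  after f: (1 7 3 2 5 6)

f r' f' r' f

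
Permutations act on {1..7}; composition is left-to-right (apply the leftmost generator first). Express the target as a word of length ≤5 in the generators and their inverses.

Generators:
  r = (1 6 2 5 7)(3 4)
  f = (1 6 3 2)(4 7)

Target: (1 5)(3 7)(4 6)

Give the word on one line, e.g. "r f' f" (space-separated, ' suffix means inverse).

f r' r' r'

  after f: (1 6 3 2)(4 7)
  after r': (2 7 3 6 4 5)
  after r': (1 7 4 2 5 6 3)
  after r': (1 5)(3 7)(4 6)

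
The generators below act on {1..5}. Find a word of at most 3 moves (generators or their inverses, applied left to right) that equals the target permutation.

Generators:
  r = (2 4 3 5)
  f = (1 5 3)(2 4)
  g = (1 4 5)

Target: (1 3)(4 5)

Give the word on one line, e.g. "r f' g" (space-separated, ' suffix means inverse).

r f'

  after r: (2 4 3 5)
  after f': (1 3)(4 5)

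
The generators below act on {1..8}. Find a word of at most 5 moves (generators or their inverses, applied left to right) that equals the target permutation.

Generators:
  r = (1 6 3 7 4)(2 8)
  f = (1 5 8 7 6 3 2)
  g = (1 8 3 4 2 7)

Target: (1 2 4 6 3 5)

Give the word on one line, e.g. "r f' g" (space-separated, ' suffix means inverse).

r g' r' f'

  after r: (1 6 3 7 4)(2 8)
  after g': (1 6 8 4 7 3 2)
  after r': (2 4 3 8 7 6)
  after f': (1 2 4 6 3 5)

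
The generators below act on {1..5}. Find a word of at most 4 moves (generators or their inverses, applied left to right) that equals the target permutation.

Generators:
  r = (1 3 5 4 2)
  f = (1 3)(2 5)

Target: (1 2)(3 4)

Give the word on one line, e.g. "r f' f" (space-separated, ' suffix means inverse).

r' f r r

  after r': (1 2 4 5 3)
  after f: (1 5)(2 4)
  after r: (1 4)(3 5)
  after r: (1 2)(3 4)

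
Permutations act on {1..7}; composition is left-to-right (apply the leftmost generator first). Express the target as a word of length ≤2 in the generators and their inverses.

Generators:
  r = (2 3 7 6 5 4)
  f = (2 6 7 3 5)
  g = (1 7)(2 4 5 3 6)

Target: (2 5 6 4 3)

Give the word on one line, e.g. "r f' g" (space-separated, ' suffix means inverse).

  after g: (1 7)(2 4 5 3 6)
  after g: (2 5 6 4 3)

g g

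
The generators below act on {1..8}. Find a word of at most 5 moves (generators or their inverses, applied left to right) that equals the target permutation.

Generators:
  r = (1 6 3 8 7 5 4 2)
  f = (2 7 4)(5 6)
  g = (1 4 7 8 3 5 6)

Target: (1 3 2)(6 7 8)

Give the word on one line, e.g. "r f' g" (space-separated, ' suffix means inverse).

g r' g' f

  after g: (1 4 7 8 3 5 6)
  after r': (1 5)(2 4 8 6)(3 7)
  after g': (1 3 4 7 8 5 6 2)
  after f: (1 3 2)(6 7 8)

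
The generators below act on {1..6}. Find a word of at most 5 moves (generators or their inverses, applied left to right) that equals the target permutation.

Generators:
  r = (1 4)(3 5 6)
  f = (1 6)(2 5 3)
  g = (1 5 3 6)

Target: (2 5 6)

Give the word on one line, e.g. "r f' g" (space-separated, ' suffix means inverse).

r' r' f' f'

  after r': (1 4)(3 6 5)
  after r': (3 5 6)
  after f': (1 6 5)(2 3)
  after f': (2 5 6)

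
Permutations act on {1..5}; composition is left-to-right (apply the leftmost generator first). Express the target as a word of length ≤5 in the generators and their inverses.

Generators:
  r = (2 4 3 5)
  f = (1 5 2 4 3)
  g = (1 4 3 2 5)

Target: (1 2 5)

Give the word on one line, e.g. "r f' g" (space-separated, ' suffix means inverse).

  after f': (1 3 4 2 5)
  after g': (1 4 3)
  after f': (1 2 5)

f' g' f'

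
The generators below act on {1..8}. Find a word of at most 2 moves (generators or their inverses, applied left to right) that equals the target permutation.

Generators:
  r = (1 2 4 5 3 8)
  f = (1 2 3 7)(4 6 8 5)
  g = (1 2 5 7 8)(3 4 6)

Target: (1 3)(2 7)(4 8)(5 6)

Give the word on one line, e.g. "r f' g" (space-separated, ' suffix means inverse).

f' f'

  after f': (1 7 3 2)(4 5 8 6)
  after f': (1 3)(2 7)(4 8)(5 6)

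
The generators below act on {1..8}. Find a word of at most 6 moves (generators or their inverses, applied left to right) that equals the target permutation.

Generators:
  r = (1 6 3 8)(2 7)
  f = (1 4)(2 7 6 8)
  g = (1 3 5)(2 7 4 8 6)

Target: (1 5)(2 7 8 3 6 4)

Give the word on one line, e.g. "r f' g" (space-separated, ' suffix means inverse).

g f g r

  after g: (1 3 5)(2 7 4 8 6)
  after f: (1 3 5 4 2 6 7)
  after g: (1 5 8 6 4 7 3)
  after r: (1 5)(2 7 8 3 6 4)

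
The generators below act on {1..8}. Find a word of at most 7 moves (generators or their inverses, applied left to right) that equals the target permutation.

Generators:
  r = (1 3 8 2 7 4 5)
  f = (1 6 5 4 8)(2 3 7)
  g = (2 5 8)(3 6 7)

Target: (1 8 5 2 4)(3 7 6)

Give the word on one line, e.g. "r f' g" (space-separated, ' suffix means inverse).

f' f' r g' r'

  after f': (1 8 4 5 6)(2 7 3)
  after f': (1 4 6 8 5)(2 3 7)
  after r: (1 5 3 4 6 2 8)
  after g': (1 2 5 7 6 8)(3 4)
  after r': (1 8 5 2 4)(3 7 6)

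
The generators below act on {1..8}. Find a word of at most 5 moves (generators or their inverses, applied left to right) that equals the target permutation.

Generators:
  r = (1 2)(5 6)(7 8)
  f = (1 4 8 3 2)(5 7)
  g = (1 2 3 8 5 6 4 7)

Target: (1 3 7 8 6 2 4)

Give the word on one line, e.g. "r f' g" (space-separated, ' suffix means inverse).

g r' f' f'

  after g: (1 2 3 8 5 6 4 7)
  after r': (2 3 7)(4 8 6)
  after f': (1 2 8 6)(3 5 7)
  after f': (1 3 7 8 6 2 4)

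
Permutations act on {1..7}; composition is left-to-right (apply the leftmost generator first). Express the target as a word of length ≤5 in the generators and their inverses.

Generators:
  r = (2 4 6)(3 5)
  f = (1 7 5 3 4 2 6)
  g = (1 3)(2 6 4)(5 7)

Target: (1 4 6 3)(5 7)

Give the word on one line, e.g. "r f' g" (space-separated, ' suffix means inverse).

f' g' f'

  after f': (1 6 2 4 3 5 7)
  after g': (1 2 6 4)(3 7)
  after f': (1 4 6 3)(5 7)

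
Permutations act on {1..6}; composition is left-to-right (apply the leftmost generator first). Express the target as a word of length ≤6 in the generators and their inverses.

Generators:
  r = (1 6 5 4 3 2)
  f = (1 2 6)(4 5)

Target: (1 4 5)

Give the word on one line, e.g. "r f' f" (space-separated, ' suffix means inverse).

r f' r' r'

  after r: (1 6 5 4 3 2)
  after f': (1 2 6 4 3)
  after r': (1 3 2)(5 6)
  after r': (1 4 5)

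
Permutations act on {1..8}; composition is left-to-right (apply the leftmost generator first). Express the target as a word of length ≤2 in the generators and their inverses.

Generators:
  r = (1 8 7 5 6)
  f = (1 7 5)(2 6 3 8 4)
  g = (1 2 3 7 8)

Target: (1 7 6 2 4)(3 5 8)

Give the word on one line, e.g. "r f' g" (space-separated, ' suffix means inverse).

  after f': (1 5 7)(2 4 8 3 6)
  after r': (1 7 6 2 4)(3 5 8)

f' r'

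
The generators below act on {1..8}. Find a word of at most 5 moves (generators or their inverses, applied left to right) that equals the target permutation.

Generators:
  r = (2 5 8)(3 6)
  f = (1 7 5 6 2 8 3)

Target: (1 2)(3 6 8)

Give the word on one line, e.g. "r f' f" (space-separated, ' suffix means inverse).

  after f': (1 3 8 2 6 5 7)
  after r': (1 6 2 3 5 7)
  after f: (1 2)(3 6 8)

f' r' f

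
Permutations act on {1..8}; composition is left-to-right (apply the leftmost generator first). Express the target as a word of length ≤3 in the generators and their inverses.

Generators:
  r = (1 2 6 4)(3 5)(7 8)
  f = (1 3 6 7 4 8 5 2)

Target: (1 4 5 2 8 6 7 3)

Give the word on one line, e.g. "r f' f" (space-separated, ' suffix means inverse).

r f r'

  after r: (1 2 6 4)(3 5)(7 8)
  after f: (2 7 5 6 8 4 3)
  after r': (1 4 5 2 8 6 7 3)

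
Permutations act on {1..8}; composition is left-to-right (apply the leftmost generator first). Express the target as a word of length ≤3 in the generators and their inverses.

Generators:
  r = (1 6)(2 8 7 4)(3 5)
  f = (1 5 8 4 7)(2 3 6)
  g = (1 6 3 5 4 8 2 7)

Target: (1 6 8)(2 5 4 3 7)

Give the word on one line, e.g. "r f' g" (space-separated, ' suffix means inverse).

  after g: (1 6 3 5 4 8 2 7)
  after f': (1 3)(2 4 5 8 6)
  after g': (1 6 8)(2 5 4 3 7)

g f' g'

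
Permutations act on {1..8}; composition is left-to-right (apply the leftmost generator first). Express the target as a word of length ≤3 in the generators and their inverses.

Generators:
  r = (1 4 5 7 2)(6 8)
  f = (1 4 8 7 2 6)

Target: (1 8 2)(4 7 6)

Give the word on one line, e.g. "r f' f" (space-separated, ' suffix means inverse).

  after f: (1 4 8 7 2 6)
  after f: (1 8 2)(4 7 6)

f f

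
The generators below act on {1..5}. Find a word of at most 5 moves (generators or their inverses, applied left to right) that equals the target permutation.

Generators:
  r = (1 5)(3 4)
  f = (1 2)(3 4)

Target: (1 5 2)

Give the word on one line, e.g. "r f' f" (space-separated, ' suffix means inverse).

r f' f' f'

  after r: (1 5)(3 4)
  after f': (1 5 2)
  after f': (1 5)(3 4)
  after f': (1 5 2)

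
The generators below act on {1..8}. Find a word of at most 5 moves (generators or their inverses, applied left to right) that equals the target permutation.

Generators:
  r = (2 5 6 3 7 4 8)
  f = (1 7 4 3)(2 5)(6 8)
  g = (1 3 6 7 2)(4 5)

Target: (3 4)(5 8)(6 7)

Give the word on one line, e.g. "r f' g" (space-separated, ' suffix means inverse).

  after f': (1 3 4 7)(2 5)(6 8)
  after r: (1 7)(2 6)(3 8)
  after r: (1 4 8 7)(2 3)(5 6)
  after f: (1 3 5 8 4 6 2)
  after g': (3 4)(5 8)(6 7)

f' r r f g'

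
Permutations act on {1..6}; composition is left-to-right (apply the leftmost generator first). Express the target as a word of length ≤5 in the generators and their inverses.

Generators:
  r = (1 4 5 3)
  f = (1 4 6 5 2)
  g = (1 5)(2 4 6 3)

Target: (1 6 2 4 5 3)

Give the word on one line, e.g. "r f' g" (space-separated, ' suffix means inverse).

  after g': (1 5)(2 3 6 4)
  after g': (2 6)(3 4)
  after g': (1 5)(2 4 6 3)
  after r': (1 4 6 5 3 2)
  after f: (1 6 2 4 5 3)

g' g' g' r' f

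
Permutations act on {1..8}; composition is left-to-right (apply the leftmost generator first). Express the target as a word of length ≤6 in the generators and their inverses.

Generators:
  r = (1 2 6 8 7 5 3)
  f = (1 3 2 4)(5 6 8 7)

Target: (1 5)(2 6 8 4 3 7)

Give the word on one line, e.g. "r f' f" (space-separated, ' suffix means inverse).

r r r f f

  after r: (1 2 6 8 7 5 3)
  after r: (1 6 7 3 2 8 5)
  after r: (1 8 3 6 5 2 7)
  after f: (1 7 3 8 2 5 4)
  after f: (1 5)(2 6 8 4 3 7)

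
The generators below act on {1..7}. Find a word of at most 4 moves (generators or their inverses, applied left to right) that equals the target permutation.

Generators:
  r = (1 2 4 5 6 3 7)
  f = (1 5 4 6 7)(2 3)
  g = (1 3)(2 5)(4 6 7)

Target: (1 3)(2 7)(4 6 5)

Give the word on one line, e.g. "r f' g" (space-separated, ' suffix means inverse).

  after f: (1 5 4 6 7)(2 3)
  after g: (1 2)(3 5 6 4 7)
  after f': (1 3)(2 7)(4 6 5)

f g f'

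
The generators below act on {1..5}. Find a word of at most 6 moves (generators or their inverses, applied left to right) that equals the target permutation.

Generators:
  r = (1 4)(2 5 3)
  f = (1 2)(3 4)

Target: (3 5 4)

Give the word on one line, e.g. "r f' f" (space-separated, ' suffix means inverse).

  after f': (1 2)(3 4)
  after r': (1 3)(2 4 5)
  after f': (1 4 5)(2 3)
  after r: (3 5 4)

f' r' f' r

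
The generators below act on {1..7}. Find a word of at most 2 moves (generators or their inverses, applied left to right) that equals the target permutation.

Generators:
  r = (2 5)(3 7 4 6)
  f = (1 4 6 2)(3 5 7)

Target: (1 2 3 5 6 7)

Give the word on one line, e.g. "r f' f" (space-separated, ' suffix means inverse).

r f'

  after r: (2 5)(3 7 4 6)
  after f': (1 2 3 5 6 7)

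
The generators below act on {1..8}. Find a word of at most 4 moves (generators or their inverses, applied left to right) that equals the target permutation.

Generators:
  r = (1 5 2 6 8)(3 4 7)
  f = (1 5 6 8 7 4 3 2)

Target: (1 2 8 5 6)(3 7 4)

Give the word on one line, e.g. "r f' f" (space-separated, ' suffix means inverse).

r r

  after r: (1 5 2 6 8)(3 4 7)
  after r: (1 2 8 5 6)(3 7 4)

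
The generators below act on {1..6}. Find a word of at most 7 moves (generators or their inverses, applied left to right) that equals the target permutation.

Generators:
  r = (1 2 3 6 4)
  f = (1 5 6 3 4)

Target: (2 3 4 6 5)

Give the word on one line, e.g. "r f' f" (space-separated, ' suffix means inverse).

f' r' r' r' r'

  after f': (1 4 3 6 5)
  after r': (1 6 5 4 2)
  after r': (1 3 2 4)(5 6)
  after r': (1 2 6 5 3)
  after r': (2 3 4 6 5)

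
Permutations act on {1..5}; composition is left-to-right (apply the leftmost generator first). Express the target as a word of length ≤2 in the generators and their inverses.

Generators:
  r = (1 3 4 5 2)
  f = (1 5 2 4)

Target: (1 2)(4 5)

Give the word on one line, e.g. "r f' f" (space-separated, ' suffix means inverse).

f f

  after f: (1 5 2 4)
  after f: (1 2)(4 5)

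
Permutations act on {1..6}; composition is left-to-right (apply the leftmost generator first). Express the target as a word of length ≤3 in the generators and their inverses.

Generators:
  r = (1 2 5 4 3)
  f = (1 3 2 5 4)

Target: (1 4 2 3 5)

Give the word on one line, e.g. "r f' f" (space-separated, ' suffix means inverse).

r r r

  after r: (1 2 5 4 3)
  after r: (1 5 3 2 4)
  after r: (1 4 2 3 5)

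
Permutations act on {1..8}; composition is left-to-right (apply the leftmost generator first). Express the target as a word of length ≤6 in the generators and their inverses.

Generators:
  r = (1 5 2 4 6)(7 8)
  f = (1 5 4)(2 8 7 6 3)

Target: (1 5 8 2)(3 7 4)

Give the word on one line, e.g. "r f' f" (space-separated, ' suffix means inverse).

f' f' r' f

  after f': (1 4 5)(2 3 6 7 8)
  after f': (1 5 4)(2 6 8 3 7)
  after r': (2 4 6 7 5)(3 8)
  after f: (1 5 8 2)(3 7 4)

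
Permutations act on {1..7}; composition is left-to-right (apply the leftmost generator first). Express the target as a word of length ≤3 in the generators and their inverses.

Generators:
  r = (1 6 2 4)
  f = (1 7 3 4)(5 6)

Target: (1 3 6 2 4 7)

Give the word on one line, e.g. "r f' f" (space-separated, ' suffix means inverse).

f f r

  after f: (1 7 3 4)(5 6)
  after f: (1 3)(4 7)
  after r: (1 3 6 2 4 7)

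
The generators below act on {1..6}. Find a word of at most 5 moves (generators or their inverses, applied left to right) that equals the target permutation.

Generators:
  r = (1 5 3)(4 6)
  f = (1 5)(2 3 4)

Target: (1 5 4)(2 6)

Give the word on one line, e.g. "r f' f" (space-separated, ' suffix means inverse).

  after f': (1 5)(2 4 3)
  after r': (2 6 4 5 3)
  after f: (1 5 4)(2 6)

f' r' f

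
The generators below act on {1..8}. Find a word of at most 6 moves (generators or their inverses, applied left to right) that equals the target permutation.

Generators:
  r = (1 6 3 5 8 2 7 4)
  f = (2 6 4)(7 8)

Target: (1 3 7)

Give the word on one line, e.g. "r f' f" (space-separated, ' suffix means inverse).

r' f f r

  after r': (1 4 7 2 8 5 3 6)
  after f: (1 2 7 6)(3 4 8 5)
  after f: (1 6)(2 8 5 3)(4 7)
  after r: (1 3 7)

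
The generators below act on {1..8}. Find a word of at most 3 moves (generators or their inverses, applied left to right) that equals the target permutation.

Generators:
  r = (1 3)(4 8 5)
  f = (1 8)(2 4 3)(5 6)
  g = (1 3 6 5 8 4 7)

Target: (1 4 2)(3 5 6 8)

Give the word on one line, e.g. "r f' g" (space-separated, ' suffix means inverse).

  after f': (1 8)(2 3 4)(5 6)
  after r': (1 4 2)(3 5 6 8)

f' r'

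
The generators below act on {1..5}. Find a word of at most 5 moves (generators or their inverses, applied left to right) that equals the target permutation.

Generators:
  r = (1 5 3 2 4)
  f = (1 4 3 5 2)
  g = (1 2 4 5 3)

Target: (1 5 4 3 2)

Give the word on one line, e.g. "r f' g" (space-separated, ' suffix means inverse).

f r' f'

  after f: (1 4 3 5 2)
  after r': (1 2 4 5 3)
  after f': (1 5 4 3 2)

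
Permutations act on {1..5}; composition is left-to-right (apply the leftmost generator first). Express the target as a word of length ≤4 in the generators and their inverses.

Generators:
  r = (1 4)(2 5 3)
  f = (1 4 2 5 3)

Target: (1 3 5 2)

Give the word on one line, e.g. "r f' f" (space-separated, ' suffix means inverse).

f' r r r

  after f': (1 3 5 2 4)
  after r: (1 2)
  after r: (1 5 3 2 4)
  after r: (1 3 5 2)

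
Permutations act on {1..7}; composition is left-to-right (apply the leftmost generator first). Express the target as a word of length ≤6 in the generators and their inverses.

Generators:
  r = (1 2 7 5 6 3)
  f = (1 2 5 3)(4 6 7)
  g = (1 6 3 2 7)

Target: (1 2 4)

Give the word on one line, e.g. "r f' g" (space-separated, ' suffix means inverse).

  after r': (1 3 6 5 7 2)
  after g': (1 6 5 2 7 3)
  after f: (1 7)(2 4 6 3)
  after g': (1 2 4)

r' g' f g'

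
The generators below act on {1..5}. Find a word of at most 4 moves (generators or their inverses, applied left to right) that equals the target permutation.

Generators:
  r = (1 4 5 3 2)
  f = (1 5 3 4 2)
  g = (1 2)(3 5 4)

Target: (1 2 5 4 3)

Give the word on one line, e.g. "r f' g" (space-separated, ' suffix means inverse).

r f

  after r: (1 4 5 3 2)
  after f: (1 2 5 4 3)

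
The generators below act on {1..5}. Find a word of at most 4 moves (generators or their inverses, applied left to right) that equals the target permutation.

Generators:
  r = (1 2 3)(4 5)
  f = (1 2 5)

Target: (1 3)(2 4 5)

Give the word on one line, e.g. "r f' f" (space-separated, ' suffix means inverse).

f r

  after f: (1 2 5)
  after r: (1 3)(2 4 5)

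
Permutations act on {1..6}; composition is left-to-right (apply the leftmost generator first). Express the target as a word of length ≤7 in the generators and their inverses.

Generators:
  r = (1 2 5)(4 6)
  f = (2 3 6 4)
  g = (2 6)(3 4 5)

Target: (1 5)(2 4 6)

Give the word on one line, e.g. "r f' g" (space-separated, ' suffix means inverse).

f r f g' f'

  after f: (2 3 6 4)
  after r: (1 2 3 4 5)
  after f: (1 3 2 6 4 5)
  after g': (1 5)(3 6)
  after f': (1 5)(2 4 6)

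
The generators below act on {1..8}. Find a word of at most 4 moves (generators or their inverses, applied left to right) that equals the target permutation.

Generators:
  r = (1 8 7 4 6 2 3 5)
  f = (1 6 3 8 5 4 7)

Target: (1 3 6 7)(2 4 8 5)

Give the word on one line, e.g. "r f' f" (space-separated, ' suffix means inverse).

r' r'

  after r': (1 5 3 2 6 4 7 8)
  after r': (1 3 6 7)(2 4 8 5)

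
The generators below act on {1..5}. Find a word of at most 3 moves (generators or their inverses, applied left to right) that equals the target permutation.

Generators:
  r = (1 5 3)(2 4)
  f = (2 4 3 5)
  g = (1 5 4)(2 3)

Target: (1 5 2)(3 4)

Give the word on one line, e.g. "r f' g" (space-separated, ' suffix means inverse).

f f r

  after f: (2 4 3 5)
  after f: (2 3)(4 5)
  after r: (1 5 2)(3 4)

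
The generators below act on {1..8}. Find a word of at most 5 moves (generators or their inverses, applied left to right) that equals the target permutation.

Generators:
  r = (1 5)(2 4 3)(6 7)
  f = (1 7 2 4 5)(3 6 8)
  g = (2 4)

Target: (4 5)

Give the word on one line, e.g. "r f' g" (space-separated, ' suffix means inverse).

  after f': (1 5 4 2 7)(3 8 6)
  after g': (1 5 2 7)(3 8 6)
  after f: (4 5)

f' g' f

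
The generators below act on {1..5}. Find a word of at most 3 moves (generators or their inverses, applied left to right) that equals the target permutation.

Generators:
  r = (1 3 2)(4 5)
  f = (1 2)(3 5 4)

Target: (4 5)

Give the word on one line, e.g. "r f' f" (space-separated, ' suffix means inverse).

  after r: (1 3 2)(4 5)
  after r: (1 2 3)
  after r: (4 5)

r r r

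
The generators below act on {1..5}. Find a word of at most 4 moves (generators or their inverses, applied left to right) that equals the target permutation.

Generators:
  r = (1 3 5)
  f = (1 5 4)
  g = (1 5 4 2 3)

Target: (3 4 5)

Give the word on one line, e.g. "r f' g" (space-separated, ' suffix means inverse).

r' f'

  after r': (1 5 3)
  after f': (3 4 5)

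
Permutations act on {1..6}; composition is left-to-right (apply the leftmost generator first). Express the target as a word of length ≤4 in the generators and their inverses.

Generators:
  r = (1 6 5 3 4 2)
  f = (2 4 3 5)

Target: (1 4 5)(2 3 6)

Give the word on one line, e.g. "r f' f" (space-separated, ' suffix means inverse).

  after r': (1 2 4 3 5 6)
  after r': (1 4 5)(2 3 6)

r' r'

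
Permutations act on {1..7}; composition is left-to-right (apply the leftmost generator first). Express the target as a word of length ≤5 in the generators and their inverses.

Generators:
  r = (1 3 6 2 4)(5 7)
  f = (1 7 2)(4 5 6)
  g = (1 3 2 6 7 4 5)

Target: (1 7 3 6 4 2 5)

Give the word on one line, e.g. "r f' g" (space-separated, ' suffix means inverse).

r' g r

  after r': (1 4 2 6 3)(5 7)
  after g: (1 5 4 6 2 7)
  after r: (1 7 3 6 4 2 5)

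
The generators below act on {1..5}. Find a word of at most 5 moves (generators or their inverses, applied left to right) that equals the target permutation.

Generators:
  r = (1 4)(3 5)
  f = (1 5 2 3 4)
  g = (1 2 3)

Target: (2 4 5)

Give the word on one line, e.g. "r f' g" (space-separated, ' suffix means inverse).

r g' f r' f

  after r: (1 4)(3 5)
  after g': (1 4 3 5 2)
  after f: (2 5 3)
  after r': (1 4)(2 3)
  after f: (2 4 5)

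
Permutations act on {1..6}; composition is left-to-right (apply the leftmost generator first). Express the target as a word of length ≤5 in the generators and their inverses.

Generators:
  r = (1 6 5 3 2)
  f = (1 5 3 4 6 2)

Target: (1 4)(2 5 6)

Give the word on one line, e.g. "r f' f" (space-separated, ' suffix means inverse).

  after r: (1 6 5 3 2)
  after r: (1 5 2 6 3)
  after r: (1 3 6 2 5)
  after f: (1 4 6)(2 3)
  after r': (1 4)(2 5 6)

r r r f r'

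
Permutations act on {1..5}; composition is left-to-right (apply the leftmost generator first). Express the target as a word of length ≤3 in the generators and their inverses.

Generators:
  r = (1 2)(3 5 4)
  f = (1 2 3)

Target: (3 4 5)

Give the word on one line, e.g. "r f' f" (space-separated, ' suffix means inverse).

  after r: (1 2)(3 5 4)
  after r: (3 4 5)

r r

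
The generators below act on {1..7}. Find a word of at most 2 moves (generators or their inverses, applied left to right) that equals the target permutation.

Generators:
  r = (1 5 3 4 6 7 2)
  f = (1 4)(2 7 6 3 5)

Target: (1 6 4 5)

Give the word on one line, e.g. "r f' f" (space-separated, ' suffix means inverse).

  after f: (1 4)(2 7 6 3 5)
  after r: (1 6 4 5)

f r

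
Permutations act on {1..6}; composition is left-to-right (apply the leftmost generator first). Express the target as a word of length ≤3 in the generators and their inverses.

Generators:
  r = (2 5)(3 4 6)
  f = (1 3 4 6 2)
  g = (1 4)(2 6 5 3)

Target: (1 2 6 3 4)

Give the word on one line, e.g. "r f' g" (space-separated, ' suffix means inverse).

  after r: (2 5)(3 4 6)
  after r: (3 6 4)
  after f': (1 2 6 3 4)

r r f'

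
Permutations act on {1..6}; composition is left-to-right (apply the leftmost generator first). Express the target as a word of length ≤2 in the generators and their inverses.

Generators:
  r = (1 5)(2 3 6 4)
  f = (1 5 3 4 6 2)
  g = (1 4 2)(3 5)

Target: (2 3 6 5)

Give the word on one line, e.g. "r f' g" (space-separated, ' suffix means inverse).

  after r': (1 5)(2 4 6 3)
  after f': (2 3 6 5)

r' f'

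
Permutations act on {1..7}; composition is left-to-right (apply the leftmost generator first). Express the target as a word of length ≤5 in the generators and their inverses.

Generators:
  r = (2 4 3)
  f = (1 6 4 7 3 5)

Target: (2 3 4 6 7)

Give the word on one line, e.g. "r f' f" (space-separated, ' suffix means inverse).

r' f r' r' f'

  after r': (2 3 4)
  after f: (1 6 4 2 5)(3 7)
  after r': (1 6 2 5)(3 7 4)
  after r': (1 6 3 7 2 5)
  after f': (2 3 4 6 7)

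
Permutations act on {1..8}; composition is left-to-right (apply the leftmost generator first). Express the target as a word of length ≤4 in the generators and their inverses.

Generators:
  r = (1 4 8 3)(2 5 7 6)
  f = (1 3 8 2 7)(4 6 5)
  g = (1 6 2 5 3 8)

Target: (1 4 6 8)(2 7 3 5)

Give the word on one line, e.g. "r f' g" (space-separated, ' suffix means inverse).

  after g': (1 8 3 5 2 6)
  after r': (1 4)(2 7 5 6 3)
  after g: (1 4 6 8)(2 7 3 5)

g' r' g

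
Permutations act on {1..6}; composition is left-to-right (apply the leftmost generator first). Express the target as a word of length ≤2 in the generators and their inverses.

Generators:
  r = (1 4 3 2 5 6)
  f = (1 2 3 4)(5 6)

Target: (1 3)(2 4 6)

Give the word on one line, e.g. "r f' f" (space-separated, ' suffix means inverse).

  after f: (1 2 3 4)(5 6)
  after r': (1 3)(2 4 6)

f r'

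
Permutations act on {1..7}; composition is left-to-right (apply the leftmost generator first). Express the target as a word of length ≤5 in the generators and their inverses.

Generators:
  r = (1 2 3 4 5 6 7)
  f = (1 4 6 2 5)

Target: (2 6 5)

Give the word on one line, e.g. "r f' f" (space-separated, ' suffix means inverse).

  after f': (1 5 2 6 4)
  after r: (1 6 5 3 4 2 7)
  after r: (1 7 2)(3 5 4)
  after f': (1 7 6 4 3 2 5)
  after r: (2 6 5)

f' r r f' r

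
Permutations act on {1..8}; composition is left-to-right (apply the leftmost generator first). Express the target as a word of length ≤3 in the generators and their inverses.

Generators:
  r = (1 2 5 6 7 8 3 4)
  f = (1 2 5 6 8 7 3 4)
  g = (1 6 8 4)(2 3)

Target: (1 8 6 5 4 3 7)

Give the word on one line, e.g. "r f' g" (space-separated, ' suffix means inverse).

  after f: (1 2 5 6 8 7 3 4)
  after g': (1 3 8 7 2 5)
  after r': (1 8 6 5 4 3 7)

f g' r'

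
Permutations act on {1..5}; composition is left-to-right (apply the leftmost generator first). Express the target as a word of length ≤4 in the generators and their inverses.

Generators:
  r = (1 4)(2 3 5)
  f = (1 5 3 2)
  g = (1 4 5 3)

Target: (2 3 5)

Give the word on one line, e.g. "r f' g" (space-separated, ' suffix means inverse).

r' r'

  after r': (1 4)(2 5 3)
  after r': (2 3 5)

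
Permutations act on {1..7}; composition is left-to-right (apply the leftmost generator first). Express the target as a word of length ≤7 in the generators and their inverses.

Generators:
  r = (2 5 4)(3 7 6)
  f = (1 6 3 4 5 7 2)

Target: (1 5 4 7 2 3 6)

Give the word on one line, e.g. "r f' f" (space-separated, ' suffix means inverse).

f r' r' f f

  after f: (1 6 3 4 5 7 2)
  after r': (1 7 4 2)(3 5)
  after r': (1 3 2)(5 6 7)
  after f: (1 4 5 3)(2 6)
  after f: (1 5 4 7 2 3 6)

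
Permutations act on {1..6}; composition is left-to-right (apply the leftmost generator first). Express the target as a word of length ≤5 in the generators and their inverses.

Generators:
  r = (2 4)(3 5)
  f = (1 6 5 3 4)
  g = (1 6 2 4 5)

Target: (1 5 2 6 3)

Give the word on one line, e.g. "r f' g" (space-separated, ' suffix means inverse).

  after g: (1 6 2 4 5)
  after r: (1 6 4 3 5)
  after f': (3 6)(4 5)
  after g': (1 5 2 6 3)

g r f' g'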